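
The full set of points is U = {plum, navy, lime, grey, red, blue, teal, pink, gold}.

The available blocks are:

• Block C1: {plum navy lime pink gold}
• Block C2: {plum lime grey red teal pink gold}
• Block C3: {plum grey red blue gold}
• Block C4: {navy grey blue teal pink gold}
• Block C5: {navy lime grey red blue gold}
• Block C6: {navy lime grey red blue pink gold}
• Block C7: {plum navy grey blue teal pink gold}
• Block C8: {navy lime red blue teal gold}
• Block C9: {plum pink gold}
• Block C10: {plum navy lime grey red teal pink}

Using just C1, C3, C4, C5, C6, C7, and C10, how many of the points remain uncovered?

0

Union of C1, C3, C4, C5, C6, C7, C10 = {plum, navy, lime, grey, red, blue, teal, pink, gold} — that's every point, so 0 are uncovered.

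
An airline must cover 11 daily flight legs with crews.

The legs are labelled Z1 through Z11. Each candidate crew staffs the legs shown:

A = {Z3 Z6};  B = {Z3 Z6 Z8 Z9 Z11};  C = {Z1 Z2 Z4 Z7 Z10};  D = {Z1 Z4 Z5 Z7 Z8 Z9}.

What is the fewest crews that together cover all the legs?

Take {B, C, D}. Their union is {Z1, Z2, Z3, Z4, Z5, Z6, Z7, Z8, Z9, Z10, Z11}, which is all 11 legs.
Only C contains Z2, so C is forced; the remaining 6 legs need at least 2 more crews (each remaining crew adds at most 5) — so at least 3 crews are needed, and 3 is optimal.

3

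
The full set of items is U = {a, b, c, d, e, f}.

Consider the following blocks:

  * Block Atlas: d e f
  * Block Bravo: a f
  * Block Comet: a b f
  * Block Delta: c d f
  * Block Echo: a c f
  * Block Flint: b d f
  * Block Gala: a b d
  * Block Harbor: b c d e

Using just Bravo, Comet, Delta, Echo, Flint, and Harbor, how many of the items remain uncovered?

Union of Bravo, Comet, Delta, Echo, Flint, Harbor = {a, b, c, d, e, f} — that's every item, so 0 are uncovered.

0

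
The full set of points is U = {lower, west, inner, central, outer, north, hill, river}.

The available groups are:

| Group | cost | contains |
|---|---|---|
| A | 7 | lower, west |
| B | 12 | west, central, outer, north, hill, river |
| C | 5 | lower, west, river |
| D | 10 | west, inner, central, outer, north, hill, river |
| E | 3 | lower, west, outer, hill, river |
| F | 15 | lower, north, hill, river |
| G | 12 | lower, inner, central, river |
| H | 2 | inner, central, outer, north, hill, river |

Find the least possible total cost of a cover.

E, H together cover every point (E ∪ H = {lower, west, inner, central, outer, north, hill, river}); total cost 3 + 2 = 5.
No covering selection has total cost below 5.

5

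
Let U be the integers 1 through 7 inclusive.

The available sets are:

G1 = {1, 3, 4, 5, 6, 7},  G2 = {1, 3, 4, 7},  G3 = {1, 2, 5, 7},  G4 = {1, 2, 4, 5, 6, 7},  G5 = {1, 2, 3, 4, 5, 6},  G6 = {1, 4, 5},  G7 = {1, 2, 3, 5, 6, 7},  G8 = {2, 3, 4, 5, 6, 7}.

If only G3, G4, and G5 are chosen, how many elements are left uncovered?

0

Union of G3, G4, G5 = {1, 2, 3, 4, 5, 6, 7} — that's every element, so 0 are uncovered.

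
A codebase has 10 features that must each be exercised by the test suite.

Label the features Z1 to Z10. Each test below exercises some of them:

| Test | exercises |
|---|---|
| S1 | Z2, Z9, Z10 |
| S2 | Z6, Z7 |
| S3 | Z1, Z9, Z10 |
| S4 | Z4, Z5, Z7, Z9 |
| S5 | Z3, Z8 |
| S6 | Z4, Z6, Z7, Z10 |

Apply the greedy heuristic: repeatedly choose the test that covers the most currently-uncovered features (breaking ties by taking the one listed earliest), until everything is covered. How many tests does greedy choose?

Greedy: pick S4 (covers 4 new) → pick S1 (covers 2 new) → pick S5 (covers 2 new) → pick S2 (covers 1 new) → pick S3 (covers 1 new). Total picks: 5.

5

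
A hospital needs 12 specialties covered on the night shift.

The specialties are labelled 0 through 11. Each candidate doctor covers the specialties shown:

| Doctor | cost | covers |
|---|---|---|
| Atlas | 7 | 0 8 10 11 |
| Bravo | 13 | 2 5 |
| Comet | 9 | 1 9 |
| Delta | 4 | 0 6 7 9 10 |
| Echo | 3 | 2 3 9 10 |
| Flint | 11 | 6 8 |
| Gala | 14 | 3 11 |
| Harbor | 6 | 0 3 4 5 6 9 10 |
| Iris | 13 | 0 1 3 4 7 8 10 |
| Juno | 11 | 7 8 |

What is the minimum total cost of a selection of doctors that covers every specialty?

29

Atlas, Comet, Delta, Echo, Harbor together cover every specialty (Atlas ∪ Comet ∪ Delta ∪ Echo ∪ Harbor = {0, 1, 2, 3, 4, 5, 6, 7, 8, 9, 10, 11}); total cost 7 + 9 + 4 + 3 + 6 = 29.
No covering selection has total cost below 29.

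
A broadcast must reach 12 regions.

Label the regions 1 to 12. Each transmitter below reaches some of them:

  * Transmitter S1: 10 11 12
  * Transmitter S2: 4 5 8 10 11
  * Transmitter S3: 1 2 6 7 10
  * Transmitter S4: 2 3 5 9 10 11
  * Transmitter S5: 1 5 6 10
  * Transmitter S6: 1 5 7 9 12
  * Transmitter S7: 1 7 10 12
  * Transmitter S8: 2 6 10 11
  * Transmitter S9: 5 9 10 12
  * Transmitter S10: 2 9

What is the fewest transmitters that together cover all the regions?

Take {S2, S3, S4, S9}. Their union is {1, 2, 3, 4, 5, 6, 7, 8, 9, 10, 11, 12}, which is all 12 regions.
No 3 of the 10 transmitters cover everything (all 120 combinations miss at least one region), so 4 is optimal.

4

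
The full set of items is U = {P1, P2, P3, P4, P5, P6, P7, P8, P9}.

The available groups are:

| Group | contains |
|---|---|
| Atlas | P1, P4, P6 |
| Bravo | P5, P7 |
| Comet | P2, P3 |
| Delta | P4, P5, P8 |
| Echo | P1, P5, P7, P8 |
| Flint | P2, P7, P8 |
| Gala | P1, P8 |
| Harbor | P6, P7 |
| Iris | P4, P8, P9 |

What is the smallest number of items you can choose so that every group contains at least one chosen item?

4

The 4 items {P2, P6, P7, P8} hit every group.
No choice of 3 items meets every group, so 4 is the minimum.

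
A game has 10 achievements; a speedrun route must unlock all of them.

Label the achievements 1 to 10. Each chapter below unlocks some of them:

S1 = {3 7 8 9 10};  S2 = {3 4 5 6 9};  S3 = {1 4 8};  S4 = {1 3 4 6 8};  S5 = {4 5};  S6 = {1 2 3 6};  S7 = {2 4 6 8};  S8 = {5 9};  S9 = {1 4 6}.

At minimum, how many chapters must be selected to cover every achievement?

S1 and S2 and S6 together: S1 ∪ S2 ∪ S6 = {1, 2, 3, 4, 5, 6, 7, 8, 9, 10} — every achievement is covered.
Only S1 contains 7, so S1 is forced; the remaining 5 achievements need at least 2 more chapters (each remaining chapter adds at most 3) — so at least 3 chapters are needed, and 3 is optimal.

3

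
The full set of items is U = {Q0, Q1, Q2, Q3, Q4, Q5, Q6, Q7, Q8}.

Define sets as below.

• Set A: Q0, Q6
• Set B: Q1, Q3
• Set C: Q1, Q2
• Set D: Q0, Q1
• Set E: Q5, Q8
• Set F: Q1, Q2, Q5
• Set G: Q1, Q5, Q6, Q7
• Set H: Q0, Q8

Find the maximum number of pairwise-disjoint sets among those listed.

3

A, C, E are pairwise disjoint (A={Q0,Q6}; C={Q1,Q2}; E={Q5,Q8}).
Every remaining set overlaps one of these, and no 4 of the listed sets are pairwise disjoint, so 3 is the maximum.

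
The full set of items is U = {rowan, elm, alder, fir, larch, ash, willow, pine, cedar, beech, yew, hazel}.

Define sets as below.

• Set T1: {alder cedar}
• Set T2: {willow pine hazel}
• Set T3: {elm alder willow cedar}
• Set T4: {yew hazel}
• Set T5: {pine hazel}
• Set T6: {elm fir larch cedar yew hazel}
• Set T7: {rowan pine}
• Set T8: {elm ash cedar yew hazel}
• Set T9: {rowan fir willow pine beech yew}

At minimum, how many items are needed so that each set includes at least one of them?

Take H = {rowan, cedar, hazel}. Each listed set contains at least one of these, so H is a hitting set of size 3.
The sets T3, T4, T7 are pairwise disjoint, so any hitting set needs a separate item for each — at least 3. Hence 3 is optimal.

3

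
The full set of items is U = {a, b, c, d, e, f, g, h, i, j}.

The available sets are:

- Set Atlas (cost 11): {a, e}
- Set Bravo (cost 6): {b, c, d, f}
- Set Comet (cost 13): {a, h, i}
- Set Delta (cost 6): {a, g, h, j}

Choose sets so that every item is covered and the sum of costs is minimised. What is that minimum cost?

36

Atlas, Bravo, Comet, Delta together cover every item (Atlas ∪ Bravo ∪ Comet ∪ Delta = {a, b, c, d, e, f, g, h, i, j}); total cost 11 + 6 + 13 + 6 = 36.
No covering selection has total cost below 36.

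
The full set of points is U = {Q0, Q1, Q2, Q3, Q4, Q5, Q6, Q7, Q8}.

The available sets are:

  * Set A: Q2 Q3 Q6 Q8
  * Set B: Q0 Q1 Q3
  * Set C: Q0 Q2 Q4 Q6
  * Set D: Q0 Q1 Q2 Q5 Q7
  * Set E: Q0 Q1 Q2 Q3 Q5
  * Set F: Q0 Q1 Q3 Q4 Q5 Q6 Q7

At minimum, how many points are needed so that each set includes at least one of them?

The 2 points {Q2, Q3} hit every set.
No single point lies in every set, so at least 2 are needed and 2 is optimal.

2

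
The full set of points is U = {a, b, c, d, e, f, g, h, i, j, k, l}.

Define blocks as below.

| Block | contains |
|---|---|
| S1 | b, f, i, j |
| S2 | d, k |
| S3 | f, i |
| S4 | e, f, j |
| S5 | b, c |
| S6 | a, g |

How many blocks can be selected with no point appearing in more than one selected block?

4

S2, S3, S5, S6 are pairwise disjoint (S2={d,k}; S3={f,i}; S5={b,c}; S6={a,g}).
Every remaining block overlaps one of these, and no 5 of the listed blocks are pairwise disjoint, so 4 is the maximum.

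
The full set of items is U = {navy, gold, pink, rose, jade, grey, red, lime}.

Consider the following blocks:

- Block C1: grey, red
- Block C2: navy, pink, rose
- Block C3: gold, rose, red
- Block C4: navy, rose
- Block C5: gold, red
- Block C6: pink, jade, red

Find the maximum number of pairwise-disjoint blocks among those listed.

C4, C5 are pairwise disjoint (C4={navy,rose}; C5={gold,red}).
Every remaining block overlaps one of these, and no 3 of the listed blocks are pairwise disjoint, so 2 is the maximum.

2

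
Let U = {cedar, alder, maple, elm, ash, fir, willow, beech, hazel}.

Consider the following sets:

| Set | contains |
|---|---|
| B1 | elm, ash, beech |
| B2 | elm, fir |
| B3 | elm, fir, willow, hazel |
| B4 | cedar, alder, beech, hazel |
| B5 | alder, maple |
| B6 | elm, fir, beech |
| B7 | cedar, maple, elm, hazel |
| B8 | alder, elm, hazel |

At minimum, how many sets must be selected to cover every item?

Take {B1, B3, B7, B8}. Their union is {cedar, alder, maple, elm, ash, fir, willow, beech, hazel}, which is all 9 items.
No 3 of the 8 sets cover everything (all 56 combinations miss at least one item), so 4 is optimal.

4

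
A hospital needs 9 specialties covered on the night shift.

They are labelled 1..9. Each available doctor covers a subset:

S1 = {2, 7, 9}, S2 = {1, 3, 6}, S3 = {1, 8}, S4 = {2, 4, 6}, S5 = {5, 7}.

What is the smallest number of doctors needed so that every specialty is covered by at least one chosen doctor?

S1 and S2 and S3 and S4 and S5 together: S1 ∪ S2 ∪ S3 ∪ S4 ∪ S5 = {1, 2, 3, 4, 5, 6, 7, 8, 9} — every specialty is covered.
No 4 of the 5 doctors cover everything (all 5 combinations miss at least one specialty), so 5 is optimal.

5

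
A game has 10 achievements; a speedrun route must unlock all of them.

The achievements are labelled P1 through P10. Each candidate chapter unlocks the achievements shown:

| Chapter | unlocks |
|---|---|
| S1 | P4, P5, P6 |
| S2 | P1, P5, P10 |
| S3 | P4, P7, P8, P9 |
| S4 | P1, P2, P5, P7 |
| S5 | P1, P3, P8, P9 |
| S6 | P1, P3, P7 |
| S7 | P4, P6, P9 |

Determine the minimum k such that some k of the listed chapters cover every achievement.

S2 and S4 and S5 and S7 together: S2 ∪ S4 ∪ S5 ∪ S7 = {P1, P2, P3, P4, P5, P6, P7, P8, P9, P10} — every achievement is covered.
No 3 of the 7 chapters cover everything (all 35 combinations miss at least one achievement), so 4 is optimal.

4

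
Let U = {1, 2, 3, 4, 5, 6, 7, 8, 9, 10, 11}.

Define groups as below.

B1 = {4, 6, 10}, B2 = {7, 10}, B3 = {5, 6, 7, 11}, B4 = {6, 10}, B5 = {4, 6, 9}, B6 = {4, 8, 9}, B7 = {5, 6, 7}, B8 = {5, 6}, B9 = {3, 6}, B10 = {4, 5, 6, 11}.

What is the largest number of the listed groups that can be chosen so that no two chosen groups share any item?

B2, B6, B9 are pairwise disjoint (B2={7,10}; B6={4,8,9}; B9={3,6}).
Every remaining group overlaps one of these, and no 4 of the listed groups are pairwise disjoint, so 3 is the maximum.

3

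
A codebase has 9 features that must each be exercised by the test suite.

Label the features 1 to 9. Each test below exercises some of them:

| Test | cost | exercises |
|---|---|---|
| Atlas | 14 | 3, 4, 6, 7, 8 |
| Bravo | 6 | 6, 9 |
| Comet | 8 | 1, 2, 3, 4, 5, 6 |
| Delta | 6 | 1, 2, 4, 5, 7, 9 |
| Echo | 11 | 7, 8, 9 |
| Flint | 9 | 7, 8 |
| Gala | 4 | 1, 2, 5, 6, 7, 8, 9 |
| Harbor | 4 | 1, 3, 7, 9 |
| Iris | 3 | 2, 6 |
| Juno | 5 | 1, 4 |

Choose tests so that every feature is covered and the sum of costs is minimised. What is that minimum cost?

12

Comet, Gala together cover every feature (Comet ∪ Gala = {1, 2, 3, 4, 5, 6, 7, 8, 9}); total cost 8 + 4 = 12.
No covering selection has total cost below 12.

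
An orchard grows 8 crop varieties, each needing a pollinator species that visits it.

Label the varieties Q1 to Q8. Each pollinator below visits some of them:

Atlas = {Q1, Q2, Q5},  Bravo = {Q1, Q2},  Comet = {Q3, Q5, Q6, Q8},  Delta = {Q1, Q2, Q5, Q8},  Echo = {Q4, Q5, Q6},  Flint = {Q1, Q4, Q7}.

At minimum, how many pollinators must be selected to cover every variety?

3

Take {Bravo, Comet, Flint}. Their union is {Q1, Q2, Q3, Q4, Q5, Q6, Q7, Q8}, which is all 8 varieties.
Only Comet contains Q3, so Comet is forced; the remaining 4 varieties need at least 2 more pollinators (each remaining pollinator adds at most 3) — so at least 3 pollinators are needed, and 3 is optimal.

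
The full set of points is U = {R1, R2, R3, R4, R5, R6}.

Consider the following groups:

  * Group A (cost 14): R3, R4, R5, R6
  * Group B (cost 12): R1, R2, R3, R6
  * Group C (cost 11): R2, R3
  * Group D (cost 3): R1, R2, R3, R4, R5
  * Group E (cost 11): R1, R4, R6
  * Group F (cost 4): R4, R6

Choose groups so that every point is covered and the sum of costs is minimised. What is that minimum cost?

D, F together cover every point (D ∪ F = {R1, R2, R3, R4, R5, R6}); total cost 3 + 4 = 7.
No covering selection has total cost below 7.

7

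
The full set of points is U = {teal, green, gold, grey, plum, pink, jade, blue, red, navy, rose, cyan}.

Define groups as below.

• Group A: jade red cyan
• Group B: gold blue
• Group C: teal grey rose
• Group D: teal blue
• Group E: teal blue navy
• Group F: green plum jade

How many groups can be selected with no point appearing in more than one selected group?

3

B, C, F are pairwise disjoint (B={gold,blue}; C={teal,grey,rose}; F={green,plum,jade}).
Every remaining group overlaps one of these, and no 4 of the listed groups are pairwise disjoint, so 3 is the maximum.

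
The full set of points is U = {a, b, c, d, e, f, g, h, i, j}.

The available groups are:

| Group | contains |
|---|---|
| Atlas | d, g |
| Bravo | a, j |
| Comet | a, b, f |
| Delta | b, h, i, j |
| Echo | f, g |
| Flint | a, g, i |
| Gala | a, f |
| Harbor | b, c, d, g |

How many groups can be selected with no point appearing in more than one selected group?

3

Atlas, Delta, Gala are pairwise disjoint (Atlas={d,g}; Delta={b,h,i,j}; Gala={a,f}).
Every remaining group overlaps one of these, and no 4 of the listed groups are pairwise disjoint, so 3 is the maximum.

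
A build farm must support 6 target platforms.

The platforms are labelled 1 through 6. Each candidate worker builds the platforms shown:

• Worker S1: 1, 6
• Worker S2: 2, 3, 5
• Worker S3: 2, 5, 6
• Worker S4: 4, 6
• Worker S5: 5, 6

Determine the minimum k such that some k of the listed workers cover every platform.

Take {S1, S2, S4}. Their union is {1, 2, 3, 4, 5, 6}, which is all 6 platforms.
Only S1 contains 1, so S1 is forced; the remaining 4 platforms need at least 2 more workers (each remaining worker adds at most 3) — so at least 3 workers are needed, and 3 is optimal.

3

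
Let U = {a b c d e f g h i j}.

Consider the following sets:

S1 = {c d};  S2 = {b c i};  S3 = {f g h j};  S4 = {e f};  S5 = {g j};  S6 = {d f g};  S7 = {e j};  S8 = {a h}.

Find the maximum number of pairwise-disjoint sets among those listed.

4

S2, S4, S5, S8 are pairwise disjoint (S2={b,c,i}; S4={e,f}; S5={g,j}; S8={a,h}).
Every remaining set overlaps one of these, and no 5 of the listed sets are pairwise disjoint, so 4 is the maximum.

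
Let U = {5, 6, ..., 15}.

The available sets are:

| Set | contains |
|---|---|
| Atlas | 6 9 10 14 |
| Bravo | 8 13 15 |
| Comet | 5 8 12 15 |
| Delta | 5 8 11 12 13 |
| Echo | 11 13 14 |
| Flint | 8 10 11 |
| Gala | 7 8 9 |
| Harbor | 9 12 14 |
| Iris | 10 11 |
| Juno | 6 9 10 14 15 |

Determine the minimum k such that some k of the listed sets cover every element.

3

Delta and Gala and Juno together: Delta ∪ Gala ∪ Juno = {5, 6, 7, 8, 9, 10, 11, 12, 13, 14, 15} — every element is covered.
Each set has at most 5 elements, and 2·5 = 10 < 11 — so at least 3 sets are needed, and 3 is optimal.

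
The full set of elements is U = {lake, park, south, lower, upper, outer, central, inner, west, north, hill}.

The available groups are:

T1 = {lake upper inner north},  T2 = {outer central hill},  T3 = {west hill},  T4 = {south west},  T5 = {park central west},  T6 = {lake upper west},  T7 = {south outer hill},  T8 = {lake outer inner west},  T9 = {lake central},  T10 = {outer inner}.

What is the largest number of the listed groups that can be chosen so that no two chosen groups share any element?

T1, T5, T7 are pairwise disjoint (T1={lake,upper,inner,north}; T5={park,central,west}; T7={south,outer,hill}).
Every remaining group overlaps one of these, and no 4 of the listed groups are pairwise disjoint, so 3 is the maximum.

3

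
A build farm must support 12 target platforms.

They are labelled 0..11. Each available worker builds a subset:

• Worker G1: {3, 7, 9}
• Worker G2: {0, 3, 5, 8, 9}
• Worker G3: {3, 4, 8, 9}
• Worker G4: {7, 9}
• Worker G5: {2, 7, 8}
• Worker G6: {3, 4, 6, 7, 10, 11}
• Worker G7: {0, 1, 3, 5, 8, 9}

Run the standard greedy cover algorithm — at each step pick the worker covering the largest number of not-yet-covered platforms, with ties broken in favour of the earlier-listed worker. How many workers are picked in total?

3

Greedy: pick G6 (covers 6 new) → pick G7 (covers 5 new) → pick G5 (covers 1 new). Total picks: 3.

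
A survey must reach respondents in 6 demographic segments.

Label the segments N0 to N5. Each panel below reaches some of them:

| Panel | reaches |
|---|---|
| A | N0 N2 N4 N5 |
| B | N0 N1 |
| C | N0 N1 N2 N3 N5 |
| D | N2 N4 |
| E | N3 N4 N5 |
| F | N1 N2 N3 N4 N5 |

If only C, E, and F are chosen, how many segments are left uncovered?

Union of C, E, F = {N0, N1, N2, N3, N4, N5} — that's every segment, so 0 are uncovered.

0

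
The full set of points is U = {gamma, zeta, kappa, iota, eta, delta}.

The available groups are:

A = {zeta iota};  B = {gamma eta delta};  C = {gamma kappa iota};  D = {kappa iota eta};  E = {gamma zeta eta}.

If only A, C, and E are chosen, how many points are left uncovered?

Union of A, C, E = {gamma, zeta, kappa, iota, eta}.
Not covered: delta — 1 point.

1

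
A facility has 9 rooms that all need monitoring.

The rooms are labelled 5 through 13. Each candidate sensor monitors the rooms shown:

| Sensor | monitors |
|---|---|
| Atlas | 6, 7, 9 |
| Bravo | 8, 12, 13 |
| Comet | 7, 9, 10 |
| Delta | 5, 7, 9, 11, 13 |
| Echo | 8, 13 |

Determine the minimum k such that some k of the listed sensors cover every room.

4

Atlas and Bravo and Comet and Delta together: Atlas ∪ Bravo ∪ Comet ∪ Delta = {5, 6, 7, 8, 9, 10, 11, 12, 13} — every room is covered.
No 3 of the 5 sensors cover everything (all 10 combinations miss at least one room), so 4 is optimal.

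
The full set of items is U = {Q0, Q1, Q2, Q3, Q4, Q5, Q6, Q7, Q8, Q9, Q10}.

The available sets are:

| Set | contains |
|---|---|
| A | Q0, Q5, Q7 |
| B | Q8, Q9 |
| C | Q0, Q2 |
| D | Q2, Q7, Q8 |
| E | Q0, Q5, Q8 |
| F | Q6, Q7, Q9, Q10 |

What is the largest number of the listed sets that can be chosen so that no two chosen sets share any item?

2

E, F are pairwise disjoint (E={Q0,Q5,Q8}; F={Q6,Q7,Q9,Q10}).
Every remaining set overlaps one of these, and no 3 of the listed sets are pairwise disjoint, so 2 is the maximum.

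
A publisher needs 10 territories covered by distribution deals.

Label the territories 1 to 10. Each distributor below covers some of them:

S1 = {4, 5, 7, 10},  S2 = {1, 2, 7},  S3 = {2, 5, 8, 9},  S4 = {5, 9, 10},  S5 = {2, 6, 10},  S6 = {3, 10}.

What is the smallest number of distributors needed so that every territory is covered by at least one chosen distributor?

Take {S1, S2, S3, S5, S6}. Their union is {1, 2, 3, 4, 5, 6, 7, 8, 9, 10}, which is all 10 territories.
No 4 of the 6 distributors cover everything (all 15 combinations miss at least one territory), so 5 is optimal.

5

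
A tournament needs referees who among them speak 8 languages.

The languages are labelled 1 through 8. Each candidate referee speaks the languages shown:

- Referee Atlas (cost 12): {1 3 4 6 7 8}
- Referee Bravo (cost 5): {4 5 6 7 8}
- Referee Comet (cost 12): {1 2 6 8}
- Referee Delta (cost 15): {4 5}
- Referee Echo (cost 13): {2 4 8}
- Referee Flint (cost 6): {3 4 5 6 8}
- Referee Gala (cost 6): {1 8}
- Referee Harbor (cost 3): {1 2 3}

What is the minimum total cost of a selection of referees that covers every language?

8

Bravo, Harbor together cover every language (Bravo ∪ Harbor = {1, 2, 3, 4, 5, 6, 7, 8}); total cost 5 + 3 = 8.
No covering selection has total cost below 8.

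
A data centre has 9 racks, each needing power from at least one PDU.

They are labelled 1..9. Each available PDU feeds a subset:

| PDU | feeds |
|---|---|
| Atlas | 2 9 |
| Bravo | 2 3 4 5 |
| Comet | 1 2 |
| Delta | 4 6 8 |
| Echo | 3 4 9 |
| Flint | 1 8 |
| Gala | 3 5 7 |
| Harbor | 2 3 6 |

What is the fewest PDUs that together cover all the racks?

4

Atlas and Comet and Delta and Gala together: Atlas ∪ Comet ∪ Delta ∪ Gala = {1, 2, 3, 4, 5, 6, 7, 8, 9} — every rack is covered.
No 3 of the 8 PDUs cover everything (all 56 combinations miss at least one rack), so 4 is optimal.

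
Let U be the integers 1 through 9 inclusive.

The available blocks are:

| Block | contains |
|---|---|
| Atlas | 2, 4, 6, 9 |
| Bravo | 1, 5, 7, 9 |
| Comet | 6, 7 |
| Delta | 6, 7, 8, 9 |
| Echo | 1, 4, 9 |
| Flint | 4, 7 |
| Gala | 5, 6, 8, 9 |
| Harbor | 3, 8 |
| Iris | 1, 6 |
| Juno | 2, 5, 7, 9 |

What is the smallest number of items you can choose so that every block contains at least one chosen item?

4

H = {1, 3, 7, 9} meets every block (each contains at least one member of H), and |H| = 4.
No choice of 3 items meets every block, so 4 is the minimum.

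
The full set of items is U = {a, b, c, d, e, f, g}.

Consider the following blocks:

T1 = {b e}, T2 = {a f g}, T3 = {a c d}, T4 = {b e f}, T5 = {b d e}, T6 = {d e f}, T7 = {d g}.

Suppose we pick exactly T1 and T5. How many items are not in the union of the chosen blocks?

4

Union of T1, T5 = {b, d, e}.
Not covered: a, c, f, g — 4 items.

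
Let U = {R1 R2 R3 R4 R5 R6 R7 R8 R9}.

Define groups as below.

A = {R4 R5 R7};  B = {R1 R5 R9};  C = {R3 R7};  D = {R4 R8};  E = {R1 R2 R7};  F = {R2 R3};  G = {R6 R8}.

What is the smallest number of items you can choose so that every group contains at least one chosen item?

The 4 items {R1, R3, R4, R6} hit every group.
No choice of 3 items meets every group, so 4 is the minimum.

4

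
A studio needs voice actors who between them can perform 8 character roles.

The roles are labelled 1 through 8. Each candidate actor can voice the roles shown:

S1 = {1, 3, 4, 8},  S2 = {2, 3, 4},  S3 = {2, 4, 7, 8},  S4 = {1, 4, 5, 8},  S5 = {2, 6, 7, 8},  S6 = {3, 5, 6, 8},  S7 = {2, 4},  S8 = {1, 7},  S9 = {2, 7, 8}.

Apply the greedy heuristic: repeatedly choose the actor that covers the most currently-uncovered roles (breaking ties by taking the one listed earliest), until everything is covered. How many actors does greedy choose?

Greedy: pick S1 (covers 4 new) → pick S5 (covers 3 new) → pick S4 (covers 1 new). Total picks: 3.

3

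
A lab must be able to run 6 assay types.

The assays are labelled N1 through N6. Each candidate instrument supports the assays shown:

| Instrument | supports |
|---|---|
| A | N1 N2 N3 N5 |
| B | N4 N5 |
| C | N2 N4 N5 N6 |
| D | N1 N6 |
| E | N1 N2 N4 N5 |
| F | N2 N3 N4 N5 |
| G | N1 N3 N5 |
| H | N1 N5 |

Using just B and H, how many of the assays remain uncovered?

Union of B, H = {N1, N4, N5}.
Not covered: N2, N3, N6 — 3 assays.

3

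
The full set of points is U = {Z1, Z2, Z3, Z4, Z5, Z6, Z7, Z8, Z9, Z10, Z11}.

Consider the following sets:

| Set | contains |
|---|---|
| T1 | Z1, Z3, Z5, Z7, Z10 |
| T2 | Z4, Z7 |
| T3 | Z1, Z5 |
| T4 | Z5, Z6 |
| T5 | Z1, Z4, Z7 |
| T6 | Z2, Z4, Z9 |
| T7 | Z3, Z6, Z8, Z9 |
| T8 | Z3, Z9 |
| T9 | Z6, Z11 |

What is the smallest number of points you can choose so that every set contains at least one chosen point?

4

H = {Z3, Z4, Z5, Z11} meets every set (each contains at least one member of H), and |H| = 4.
The sets T2, T3, T8, T9 are pairwise disjoint, so any hitting set needs a separate point for each — at least 4. Hence 4 is optimal.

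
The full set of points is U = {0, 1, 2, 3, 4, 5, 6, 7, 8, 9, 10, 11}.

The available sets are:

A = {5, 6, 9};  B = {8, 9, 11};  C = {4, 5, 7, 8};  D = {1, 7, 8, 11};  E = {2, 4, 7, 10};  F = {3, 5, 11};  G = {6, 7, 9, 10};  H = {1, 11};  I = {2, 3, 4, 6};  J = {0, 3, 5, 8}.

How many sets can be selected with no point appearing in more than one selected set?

G, H, J are pairwise disjoint (G={6,7,9,10}; H={1,11}; J={0,3,5,8}).
Every remaining set overlaps one of these, and no 4 of the listed sets are pairwise disjoint, so 3 is the maximum.

3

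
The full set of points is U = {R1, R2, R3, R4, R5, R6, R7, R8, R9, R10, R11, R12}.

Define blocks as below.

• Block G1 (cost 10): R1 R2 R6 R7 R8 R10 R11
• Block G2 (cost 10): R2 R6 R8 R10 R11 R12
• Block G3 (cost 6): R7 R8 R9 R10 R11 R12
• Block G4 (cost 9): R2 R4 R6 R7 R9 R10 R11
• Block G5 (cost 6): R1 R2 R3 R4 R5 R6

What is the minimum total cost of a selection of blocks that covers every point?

G3, G5 together cover every point (G3 ∪ G5 = {R1, R2, R3, R4, R5, R6, R7, R8, R9, R10, R11, R12}); total cost 6 + 6 = 12.
No covering selection has total cost below 12.

12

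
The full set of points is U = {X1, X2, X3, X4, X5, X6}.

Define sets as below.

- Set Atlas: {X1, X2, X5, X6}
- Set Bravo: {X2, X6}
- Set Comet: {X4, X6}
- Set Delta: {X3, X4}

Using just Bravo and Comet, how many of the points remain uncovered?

Union of Bravo, Comet = {X2, X4, X6}.
Not covered: X1, X3, X5 — 3 points.

3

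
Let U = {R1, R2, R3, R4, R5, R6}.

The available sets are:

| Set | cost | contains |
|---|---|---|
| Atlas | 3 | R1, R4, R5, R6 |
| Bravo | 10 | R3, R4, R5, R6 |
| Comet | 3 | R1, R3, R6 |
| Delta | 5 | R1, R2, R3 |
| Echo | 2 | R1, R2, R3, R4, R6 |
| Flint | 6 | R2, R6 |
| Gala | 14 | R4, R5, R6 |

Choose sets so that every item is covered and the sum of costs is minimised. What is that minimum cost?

5

Atlas, Echo together cover every item (Atlas ∪ Echo = {R1, R2, R3, R4, R5, R6}); total cost 3 + 2 = 5.
No covering selection has total cost below 5.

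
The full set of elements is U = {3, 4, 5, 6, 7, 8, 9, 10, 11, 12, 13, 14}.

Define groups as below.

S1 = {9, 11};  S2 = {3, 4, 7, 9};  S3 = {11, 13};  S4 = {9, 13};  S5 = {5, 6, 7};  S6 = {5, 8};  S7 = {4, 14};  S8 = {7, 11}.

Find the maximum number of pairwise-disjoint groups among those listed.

4

S4, S6, S7, S8 are pairwise disjoint (S4={9,13}; S6={5,8}; S7={4,14}; S8={7,11}).
Every remaining group overlaps one of these, and no 5 of the listed groups are pairwise disjoint, so 4 is the maximum.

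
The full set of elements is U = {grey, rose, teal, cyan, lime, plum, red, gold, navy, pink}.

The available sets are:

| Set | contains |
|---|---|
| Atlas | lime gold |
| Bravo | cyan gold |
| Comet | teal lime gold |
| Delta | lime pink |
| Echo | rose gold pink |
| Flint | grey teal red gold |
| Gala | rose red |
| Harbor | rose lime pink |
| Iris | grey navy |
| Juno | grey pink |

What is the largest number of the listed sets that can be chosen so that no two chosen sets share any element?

4

Bravo, Delta, Gala, Iris are pairwise disjoint (Bravo={cyan,gold}; Delta={lime,pink}; Gala={rose,red}; Iris={grey,navy}).
Every remaining set overlaps one of these, and no 5 of the listed sets are pairwise disjoint, so 4 is the maximum.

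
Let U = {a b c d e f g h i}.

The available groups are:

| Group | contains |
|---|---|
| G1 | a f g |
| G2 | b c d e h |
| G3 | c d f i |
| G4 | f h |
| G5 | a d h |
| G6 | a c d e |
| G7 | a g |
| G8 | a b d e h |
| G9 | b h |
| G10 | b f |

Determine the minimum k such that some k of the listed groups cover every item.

G3 and G7 and G8 together: G3 ∪ G7 ∪ G8 = {a, b, c, d, e, f, g, h, i} — every item is covered.
Only G3 contains i, so G3 is forced; the remaining 5 items need at least 2 more groups (each remaining group adds at most 4) — so at least 3 groups are needed, and 3 is optimal.

3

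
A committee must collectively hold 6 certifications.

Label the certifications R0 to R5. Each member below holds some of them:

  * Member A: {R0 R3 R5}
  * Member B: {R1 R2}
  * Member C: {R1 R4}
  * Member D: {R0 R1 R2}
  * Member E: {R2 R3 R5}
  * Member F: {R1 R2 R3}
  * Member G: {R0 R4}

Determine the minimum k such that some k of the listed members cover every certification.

3

C and D and E together: C ∪ D ∪ E = {R0, R1, R2, R3, R4, R5} — every certification is covered.
No 2 of the 7 members cover everything (all 21 combinations miss at least one certification), so 3 is optimal.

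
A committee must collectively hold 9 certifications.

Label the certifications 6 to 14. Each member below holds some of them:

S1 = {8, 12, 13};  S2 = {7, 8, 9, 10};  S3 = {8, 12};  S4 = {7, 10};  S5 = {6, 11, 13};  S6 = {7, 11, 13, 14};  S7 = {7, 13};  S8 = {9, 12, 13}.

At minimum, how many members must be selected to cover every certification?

S1 and S2 and S5 and S6 together: S1 ∪ S2 ∪ S5 ∪ S6 = {6, 7, 8, 9, 10, 11, 12, 13, 14} — every certification is covered.
No 3 of the 8 members cover everything (all 56 combinations miss at least one certification), so 4 is optimal.

4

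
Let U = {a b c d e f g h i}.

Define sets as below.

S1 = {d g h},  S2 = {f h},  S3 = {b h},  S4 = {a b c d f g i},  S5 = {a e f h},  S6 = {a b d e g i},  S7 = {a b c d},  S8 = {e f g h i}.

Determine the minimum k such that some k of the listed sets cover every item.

Take {S7, S8}. Their union is {a, b, c, d, e, f, g, h, i}, which is all 9 items.
No single set has all 9 items (the largest, S4, has 7), so 2 is optimal.

2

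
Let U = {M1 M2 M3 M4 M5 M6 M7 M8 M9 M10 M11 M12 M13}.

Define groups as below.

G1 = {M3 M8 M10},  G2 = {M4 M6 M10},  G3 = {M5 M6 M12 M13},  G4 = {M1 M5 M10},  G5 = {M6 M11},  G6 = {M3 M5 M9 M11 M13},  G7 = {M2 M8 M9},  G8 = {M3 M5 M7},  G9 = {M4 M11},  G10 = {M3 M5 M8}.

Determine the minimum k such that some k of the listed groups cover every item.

5

G3 and G4 and G7 and G8 and G9 together: G3 ∪ G4 ∪ G7 ∪ G8 ∪ G9 = {M1, M2, M3, M4, M5, M6, M7, M8, M9, M10, M11, M12, M13} — every item is covered.
Only G8 contains M7, so G8 is forced; the remaining 10 items need at least 4 more groups (each remaining group adds at most 3) — so at least 5 groups are needed, and 5 is optimal.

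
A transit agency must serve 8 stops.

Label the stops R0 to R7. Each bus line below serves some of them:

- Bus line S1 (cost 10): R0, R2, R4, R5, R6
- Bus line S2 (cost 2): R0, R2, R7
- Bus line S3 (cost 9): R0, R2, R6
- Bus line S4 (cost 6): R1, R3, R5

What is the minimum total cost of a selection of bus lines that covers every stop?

18

S1, S2, S4 together cover every stop (S1 ∪ S2 ∪ S4 = {R0, R1, R2, R3, R4, R5, R6, R7}); total cost 10 + 2 + 6 = 18.
No covering selection has total cost below 18.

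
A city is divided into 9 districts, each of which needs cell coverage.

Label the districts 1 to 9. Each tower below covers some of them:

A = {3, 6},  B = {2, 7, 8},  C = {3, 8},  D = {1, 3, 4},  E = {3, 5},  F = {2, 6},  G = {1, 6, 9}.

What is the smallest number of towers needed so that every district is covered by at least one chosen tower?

B and D and E and G together: B ∪ D ∪ E ∪ G = {1, 2, 3, 4, 5, 6, 7, 8, 9} — every district is covered.
Only E contains 5, so E is forced; the remaining 7 districts need at least 3 more towers (each remaining tower adds at most 3) — so at least 4 towers are needed, and 4 is optimal.

4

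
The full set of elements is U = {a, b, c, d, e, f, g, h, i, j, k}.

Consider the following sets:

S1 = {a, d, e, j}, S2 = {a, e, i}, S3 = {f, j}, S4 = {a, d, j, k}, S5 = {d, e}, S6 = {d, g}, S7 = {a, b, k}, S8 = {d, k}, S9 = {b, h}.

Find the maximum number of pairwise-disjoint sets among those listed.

4

S2, S3, S8, S9 are pairwise disjoint (S2={a,e,i}; S3={f,j}; S8={d,k}; S9={b,h}).
Every remaining set overlaps one of these, and no 5 of the listed sets are pairwise disjoint, so 4 is the maximum.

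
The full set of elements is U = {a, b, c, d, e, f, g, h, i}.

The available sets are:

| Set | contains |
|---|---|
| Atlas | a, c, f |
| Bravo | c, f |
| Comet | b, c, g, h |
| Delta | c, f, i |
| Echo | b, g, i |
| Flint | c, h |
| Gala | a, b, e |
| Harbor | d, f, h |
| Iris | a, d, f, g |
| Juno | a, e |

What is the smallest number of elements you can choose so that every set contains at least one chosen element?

4

Take T = {a, c, d, g}. Each listed set contains at least one of these, so T is a hitting set of size 4.
No choice of 3 elements meets every set, so 4 is the minimum.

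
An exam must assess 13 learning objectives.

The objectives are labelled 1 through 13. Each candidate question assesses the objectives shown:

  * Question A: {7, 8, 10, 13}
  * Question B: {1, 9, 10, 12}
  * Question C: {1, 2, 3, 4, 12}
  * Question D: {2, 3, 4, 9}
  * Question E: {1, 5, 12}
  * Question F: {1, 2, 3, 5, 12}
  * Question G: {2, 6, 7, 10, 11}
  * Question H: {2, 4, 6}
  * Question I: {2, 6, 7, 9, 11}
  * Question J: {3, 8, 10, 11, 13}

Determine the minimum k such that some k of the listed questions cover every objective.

4

Take {D, F, I, J}. Their union is {1, 2, 3, 4, 5, 6, 7, 8, 9, 10, 11, 12, 13}, which is all 13 objectives.
No 3 of the 10 questions cover everything (all 120 combinations miss at least one objective), so 4 is optimal.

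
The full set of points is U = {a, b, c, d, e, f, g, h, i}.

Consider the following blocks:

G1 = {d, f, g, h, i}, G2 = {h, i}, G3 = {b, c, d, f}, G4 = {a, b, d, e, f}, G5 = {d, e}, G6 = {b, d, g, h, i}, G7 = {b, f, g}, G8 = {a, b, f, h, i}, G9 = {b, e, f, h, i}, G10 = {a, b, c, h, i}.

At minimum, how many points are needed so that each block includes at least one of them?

3

The 3 points {b, e, i} hit every block.
The blocks G2, G5, G7 are pairwise disjoint, so any hitting set needs a separate point for each — at least 3. Hence 3 is optimal.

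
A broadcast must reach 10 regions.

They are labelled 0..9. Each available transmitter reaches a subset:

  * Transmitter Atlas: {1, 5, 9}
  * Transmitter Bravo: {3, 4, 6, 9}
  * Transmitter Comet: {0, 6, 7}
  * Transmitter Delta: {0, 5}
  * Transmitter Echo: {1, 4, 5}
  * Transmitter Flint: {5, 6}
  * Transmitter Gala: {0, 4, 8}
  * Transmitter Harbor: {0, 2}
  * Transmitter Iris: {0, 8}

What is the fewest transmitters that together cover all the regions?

5

Atlas and Bravo and Comet and Gala and Harbor together: Atlas ∪ Bravo ∪ Comet ∪ Gala ∪ Harbor = {0, 1, 2, 3, 4, 5, 6, 7, 8, 9} — every region is covered.
No 4 of the 9 transmitters cover everything (all 126 combinations miss at least one region), so 5 is optimal.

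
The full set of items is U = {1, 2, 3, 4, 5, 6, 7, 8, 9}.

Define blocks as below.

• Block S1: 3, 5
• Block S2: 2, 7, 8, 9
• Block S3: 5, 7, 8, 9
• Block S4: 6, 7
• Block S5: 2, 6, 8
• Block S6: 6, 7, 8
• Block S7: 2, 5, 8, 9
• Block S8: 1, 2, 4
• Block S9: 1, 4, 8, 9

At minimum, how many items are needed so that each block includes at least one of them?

4

The 4 items {2, 4, 5, 6} hit every block.
No choice of 3 items meets every block, so 4 is the minimum.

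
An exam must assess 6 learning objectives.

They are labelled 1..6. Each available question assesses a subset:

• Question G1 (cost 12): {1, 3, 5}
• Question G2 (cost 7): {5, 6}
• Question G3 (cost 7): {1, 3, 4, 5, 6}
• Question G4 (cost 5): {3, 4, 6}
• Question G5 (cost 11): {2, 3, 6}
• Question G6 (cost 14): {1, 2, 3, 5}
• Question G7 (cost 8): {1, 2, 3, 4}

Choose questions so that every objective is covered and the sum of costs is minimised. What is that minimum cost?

15

G2, G7 together cover every objective (G2 ∪ G7 = {1, 2, 3, 4, 5, 6}); total cost 7 + 8 = 15.
No covering selection has total cost below 15.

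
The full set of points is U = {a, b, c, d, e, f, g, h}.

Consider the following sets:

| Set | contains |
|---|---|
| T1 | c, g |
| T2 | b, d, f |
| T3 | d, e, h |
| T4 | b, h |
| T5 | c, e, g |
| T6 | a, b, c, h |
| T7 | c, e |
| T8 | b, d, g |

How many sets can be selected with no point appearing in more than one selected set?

T1, T4 are pairwise disjoint (T1={c,g}; T4={b,h}).
Every remaining set overlaps one of these, and no 3 of the listed sets are pairwise disjoint, so 2 is the maximum.

2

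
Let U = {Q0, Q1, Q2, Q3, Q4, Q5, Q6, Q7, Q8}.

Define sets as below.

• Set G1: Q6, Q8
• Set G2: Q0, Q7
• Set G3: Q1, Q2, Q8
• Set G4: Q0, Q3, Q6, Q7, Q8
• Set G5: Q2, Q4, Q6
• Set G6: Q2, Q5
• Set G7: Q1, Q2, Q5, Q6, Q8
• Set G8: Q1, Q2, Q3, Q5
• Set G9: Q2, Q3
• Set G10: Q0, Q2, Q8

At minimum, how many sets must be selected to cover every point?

3

G4, G5, and G8 cover everything between them: the union {Q0, Q1, Q2, Q3, Q4, Q5, Q6, Q7, Q8} is all of U.
Only G5 contains Q4, so G5 is forced; the remaining 6 points need at least 2 more sets (each remaining set adds at most 4) — so at least 3 sets are needed, and 3 is optimal.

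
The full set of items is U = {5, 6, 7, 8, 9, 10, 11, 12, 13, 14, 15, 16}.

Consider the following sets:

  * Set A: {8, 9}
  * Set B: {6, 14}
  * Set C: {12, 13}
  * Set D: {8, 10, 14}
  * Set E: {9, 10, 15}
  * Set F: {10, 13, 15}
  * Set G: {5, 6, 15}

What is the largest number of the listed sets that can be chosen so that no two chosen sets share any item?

3

A, C, G are pairwise disjoint (A={8,9}; C={12,13}; G={5,6,15}).
Every remaining set overlaps one of these, and no 4 of the listed sets are pairwise disjoint, so 3 is the maximum.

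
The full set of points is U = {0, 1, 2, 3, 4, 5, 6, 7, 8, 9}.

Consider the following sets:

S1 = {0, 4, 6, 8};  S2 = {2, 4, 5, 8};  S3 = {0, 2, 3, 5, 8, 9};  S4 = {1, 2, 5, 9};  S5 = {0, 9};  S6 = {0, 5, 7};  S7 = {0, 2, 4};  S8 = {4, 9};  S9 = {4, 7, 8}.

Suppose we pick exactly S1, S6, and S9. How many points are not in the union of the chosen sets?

4

Union of S1, S6, S9 = {0, 4, 5, 6, 7, 8}.
Not covered: 1, 2, 3, 9 — 4 points.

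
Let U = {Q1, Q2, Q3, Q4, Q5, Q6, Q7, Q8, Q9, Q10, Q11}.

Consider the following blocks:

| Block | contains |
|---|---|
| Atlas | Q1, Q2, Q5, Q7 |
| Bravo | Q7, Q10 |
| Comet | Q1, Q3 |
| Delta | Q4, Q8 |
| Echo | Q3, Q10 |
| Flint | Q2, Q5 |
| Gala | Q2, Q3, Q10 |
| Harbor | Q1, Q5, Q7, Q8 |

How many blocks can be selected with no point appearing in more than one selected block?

4

Bravo, Comet, Delta, Flint are pairwise disjoint (Bravo={Q7,Q10}; Comet={Q1,Q3}; Delta={Q4,Q8}; Flint={Q2,Q5}).
Every remaining block overlaps one of these, and no 5 of the listed blocks are pairwise disjoint, so 4 is the maximum.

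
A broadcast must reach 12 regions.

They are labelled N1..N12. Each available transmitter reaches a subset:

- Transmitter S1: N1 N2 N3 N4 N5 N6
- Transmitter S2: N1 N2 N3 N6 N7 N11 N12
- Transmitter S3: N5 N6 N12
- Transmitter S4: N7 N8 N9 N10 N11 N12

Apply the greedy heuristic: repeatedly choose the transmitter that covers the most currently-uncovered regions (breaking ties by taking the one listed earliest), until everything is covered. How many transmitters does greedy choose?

Greedy: pick S2 (covers 7 new) → pick S4 (covers 3 new) → pick S1 (covers 2 new). Total picks: 3.
(The true minimum cover uses only 2 transmitters, so greedy is not optimal here.)

3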